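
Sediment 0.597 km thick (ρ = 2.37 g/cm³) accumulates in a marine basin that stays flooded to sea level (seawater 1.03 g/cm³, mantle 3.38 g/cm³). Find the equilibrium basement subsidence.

Submarine loading: the sediment displaces seawater, and the subsidence is in turn flooded, so s (ρ_m − ρ_w) = t (ρ_sed − ρ_w).
s = 0.597 km × (2.37 − 1.03) / (3.38 − 1.03) = 0.34 km.

0.34 km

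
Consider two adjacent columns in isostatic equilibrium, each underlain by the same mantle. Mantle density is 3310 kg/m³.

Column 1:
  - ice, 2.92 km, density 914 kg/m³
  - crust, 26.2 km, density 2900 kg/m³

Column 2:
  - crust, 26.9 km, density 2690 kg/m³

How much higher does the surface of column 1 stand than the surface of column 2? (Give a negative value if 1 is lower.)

For any compensation level in the mantle, the mantle terms cancel and isostasy reduces to e = (Σt_1 − Σt_2) − (Σ(ρt)_1 − Σ(ρt)_2) / ρ_m.
Σt_1 = 29.12 km; Σt_2 = 26.9 km; Σ(ρt)_1 = 78648.88; Σ(ρt)_2 = 72361 (in km·kg/m³).
e = (29.12 − 26.9) − (78648.88 − 72361) / 3310 = 0.32 km.

0.32 km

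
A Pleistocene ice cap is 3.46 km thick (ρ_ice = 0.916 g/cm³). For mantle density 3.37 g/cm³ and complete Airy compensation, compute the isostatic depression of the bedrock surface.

0.94 km

By Archimedes' principle applied to the lithosphere: the ice load ρ_ice t is balanced by mantle displaced below, ρ_m s.
s = t ρ_ice / ρ_m = 3.46 km × 0.916/3.37 = 0.94 km.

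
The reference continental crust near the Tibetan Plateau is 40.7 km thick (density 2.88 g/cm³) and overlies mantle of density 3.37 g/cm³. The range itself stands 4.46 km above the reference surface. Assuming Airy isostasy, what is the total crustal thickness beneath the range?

71.4 km

Root depth r = h ρ_c / (ρ_m − ρ_c) = 4.46 km × 2.88 / 0.49 = 26.21 km.
Total thickness = T + h + r = 40.7 km + 4.46 km + 26.21 km = 71.4 km.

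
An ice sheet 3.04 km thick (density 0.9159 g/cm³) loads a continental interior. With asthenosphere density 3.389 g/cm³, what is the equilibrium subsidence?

0.822 km

Balancing pressure at the compensation depth: the ice load ρ_ice t is balanced by mantle displaced below, ρ_m s.
s = t ρ_ice / ρ_m = 3.04 km × 0.9159/3.389 = 0.822 km.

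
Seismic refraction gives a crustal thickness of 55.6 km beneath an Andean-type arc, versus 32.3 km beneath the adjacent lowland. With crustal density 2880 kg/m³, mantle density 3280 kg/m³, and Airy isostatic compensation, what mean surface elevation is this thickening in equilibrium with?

2.84 km

Excess crust Δ = 55.6 km − 32.3 km = 23.3 km, split between elevation h and root r with h + r = Δ.
Airy balance ρ_c h = (ρ_m − ρ_c) r gives r = h ρ_c/(ρ_m − ρ_c), so h (1 + ρ_c/(ρ_m − ρ_c)) = Δ, i.e. h = Δ (ρ_m − ρ_c)/ρ_m.
h = 23.3 km × 400/3280 = 2.84 km.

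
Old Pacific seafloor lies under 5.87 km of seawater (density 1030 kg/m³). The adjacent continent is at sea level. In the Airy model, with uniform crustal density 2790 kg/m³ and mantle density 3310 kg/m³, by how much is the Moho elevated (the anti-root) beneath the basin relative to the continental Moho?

By Archimedes' principle applied to the lithosphere: replacing crust with seawater at the top is compensated by replacing crust with mantle at the base: d (ρ_c − ρ_w) = a (ρ_m − ρ_c).
a = d (ρ_c − ρ_w)/(ρ_m − ρ_c) = 5.87 km × 1760/520 = 19.9 km.

19.9 km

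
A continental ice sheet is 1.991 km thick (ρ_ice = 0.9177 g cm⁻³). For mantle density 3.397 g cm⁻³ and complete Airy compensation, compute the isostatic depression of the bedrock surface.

0.538 km

By Archimedes' principle applied to the lithosphere: the ice load ρ_ice t is balanced by mantle displaced below, ρ_m s.
s = t ρ_ice / ρ_m = 1.991 km × 0.9177/3.397 = 0.538 km.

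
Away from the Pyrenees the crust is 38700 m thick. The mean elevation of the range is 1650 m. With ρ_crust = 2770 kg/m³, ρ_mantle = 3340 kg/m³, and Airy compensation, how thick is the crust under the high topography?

Root depth r = h ρ_c / (ρ_m − ρ_c) = 1650 m × 2770 / 570 = 8018 m.
Total thickness = T + h + r = 38700 m + 1650 m + 8018 m = 48400 m.

48400 m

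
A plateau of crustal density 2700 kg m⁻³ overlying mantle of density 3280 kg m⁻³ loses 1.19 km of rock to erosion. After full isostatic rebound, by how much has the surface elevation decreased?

Rebound u = e ρ_c/ρ_m = 1.19 km × 2700/3280 = 0.9796 km.
Net surface drop = e − u = 1.19 km − 0.9796 km = e (ρ_m − ρ_c)/ρ_m = 0.21 km.

0.21 km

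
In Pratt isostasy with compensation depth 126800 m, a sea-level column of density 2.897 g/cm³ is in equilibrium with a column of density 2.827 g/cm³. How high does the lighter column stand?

3140 m

ρ_ref D = ρ (D + h) → h = D (ρ_ref − ρ)/ρ.
h = 126800 m × (2.897 − 2.827)/2.827 = 3140 m.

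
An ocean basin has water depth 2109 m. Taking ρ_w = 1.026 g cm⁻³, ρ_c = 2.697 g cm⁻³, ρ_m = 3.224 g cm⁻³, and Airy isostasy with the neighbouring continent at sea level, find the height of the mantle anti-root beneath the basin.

6690 m

For local isostatic compensation: replacing crust with seawater at the top is compensated by replacing crust with mantle at the base: d (ρ_c − ρ_w) = a (ρ_m − ρ_c).
a = d (ρ_c − ρ_w)/(ρ_m − ρ_c) = 2109 m × 1.671/0.527 = 6690 m.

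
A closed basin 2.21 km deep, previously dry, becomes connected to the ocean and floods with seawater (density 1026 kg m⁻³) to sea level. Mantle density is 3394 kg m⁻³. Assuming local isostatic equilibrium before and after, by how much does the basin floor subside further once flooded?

After flooding the water column is d + s deep. Its weight must equal the weight of mantle displaced by the extra subsidence s: (d + s) ρ_w = s ρ_m.
s = d ρ_w / (ρ_m − ρ_w) = 2.21 km × 1026/(3394 − 1026) = 0.958 km.

0.958 km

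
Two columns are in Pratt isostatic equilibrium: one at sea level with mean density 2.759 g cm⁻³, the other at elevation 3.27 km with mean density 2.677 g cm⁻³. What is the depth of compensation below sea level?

107 km

ρ_ref D = ρ (D + h) → D (ρ_ref − ρ) = ρ h.
D = ρ h/(ρ_ref − ρ) = 2.677 × 3.27 km/(2.759 − 2.677) = 107 km.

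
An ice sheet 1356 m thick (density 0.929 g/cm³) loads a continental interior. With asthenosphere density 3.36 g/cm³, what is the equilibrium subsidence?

Isostatic balance requires: the ice load ρ_ice t is balanced by mantle displaced below, ρ_m s.
s = t ρ_ice / ρ_m = 1356 m × 0.929/3.36 = 375 m.

375 m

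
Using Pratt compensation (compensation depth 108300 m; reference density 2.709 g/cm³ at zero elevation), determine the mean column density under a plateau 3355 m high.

2.63 g/cm³

Pratt balance: ρ_ref D = ρ (D + h).
ρ = ρ_ref D/(D + h) = 2.709 × 108300 m/(108300 m + 3355 m) = 2.63 g/cm³.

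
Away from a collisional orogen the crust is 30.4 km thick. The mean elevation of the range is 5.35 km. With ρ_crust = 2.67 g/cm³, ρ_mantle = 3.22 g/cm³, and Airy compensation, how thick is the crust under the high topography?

61.7 km

Root depth r = h ρ_c / (ρ_m − ρ_c) = 5.35 km × 2.67 / 0.55 = 25.97 km.
Total thickness = T + h + r = 30.4 km + 5.35 km + 25.97 km = 61.7 km.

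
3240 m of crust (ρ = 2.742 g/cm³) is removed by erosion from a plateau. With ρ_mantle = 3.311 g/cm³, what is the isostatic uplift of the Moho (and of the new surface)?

2680 m

Unloading: uplift u = e ρ_c/ρ_m = 3240 m × 2.742/3.311 = 2680 m.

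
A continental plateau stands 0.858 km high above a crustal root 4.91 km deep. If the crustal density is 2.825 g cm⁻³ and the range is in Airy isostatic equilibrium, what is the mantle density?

Airy balance: ρ_c h = (ρ_m − ρ_c) r → ρ_m = ρ_c (1 + h/r).
ρ_m = 2.825 × (1 + 0.858 km/4.91 km) = 3.32 g cm⁻³.

3.32 g cm⁻³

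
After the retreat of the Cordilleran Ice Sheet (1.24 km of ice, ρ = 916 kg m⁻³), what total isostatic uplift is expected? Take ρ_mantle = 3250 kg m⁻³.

Removing the load lets mantle flow back in; uplift u satisfies ρ_ice t = ρ_m u.
u = t ρ_ice/ρ_m = 1.24 km × 916/3250 = 0.349 km.

0.349 km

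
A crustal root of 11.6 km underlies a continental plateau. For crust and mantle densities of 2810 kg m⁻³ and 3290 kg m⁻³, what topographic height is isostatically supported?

Balancing pressure at the compensation depth: ρ_c h = (ρ_m − ρ_c) r.
h = r (ρ_m − ρ_c) / ρ_c = 11.6 km × (3290 − 2810) / 2810 = 1.98 km.

1.98 km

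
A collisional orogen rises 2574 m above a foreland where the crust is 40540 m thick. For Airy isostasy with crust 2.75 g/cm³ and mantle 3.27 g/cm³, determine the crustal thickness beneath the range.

56700 m

Root depth r = h ρ_c / (ρ_m − ρ_c) = 2574 m × 2.75 / 0.52 = 13610 m.
Total thickness = T + h + r = 40540 m + 2574 m + 13610 m = 56700 m.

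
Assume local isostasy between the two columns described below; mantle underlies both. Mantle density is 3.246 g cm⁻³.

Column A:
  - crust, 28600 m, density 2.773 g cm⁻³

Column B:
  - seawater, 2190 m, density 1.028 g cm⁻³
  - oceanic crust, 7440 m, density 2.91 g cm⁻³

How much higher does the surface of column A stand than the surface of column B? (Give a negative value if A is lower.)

1900 m

For any compensation level in the mantle, the mantle terms cancel and isostasy reduces to e = (Σt_A − Σt_B) − (Σ(ρt)_A − Σ(ρt)_B) / ρ_m.
Σt_A = 28600 m; Σt_B = 9630 m; Σ(ρt)_A = 79307.8; Σ(ρt)_B = 23901.72 (in m·g cm⁻³).
e = (28600 − 9630) − (79307.8 − 23901.72) / 3.246 = 1900 m.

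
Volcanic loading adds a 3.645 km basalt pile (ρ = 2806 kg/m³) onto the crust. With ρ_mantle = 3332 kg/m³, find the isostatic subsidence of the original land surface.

3.07 km

Subaerial loading: s = t ρ_load / ρ_m.
s = 3.645 km × 2806/3332 = 3.07 km.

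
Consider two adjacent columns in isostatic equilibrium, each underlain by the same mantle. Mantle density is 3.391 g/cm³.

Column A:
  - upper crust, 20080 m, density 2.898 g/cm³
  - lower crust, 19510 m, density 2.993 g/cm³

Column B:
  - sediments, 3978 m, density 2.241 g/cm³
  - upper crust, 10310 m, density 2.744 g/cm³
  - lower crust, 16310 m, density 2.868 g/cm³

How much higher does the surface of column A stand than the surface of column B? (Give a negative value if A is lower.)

For any compensation level in the mantle, the mantle terms cancel and isostasy reduces to e = (Σt_A − Σt_B) − (Σ(ρt)_A − Σ(ρt)_B) / ρ_m.
Σt_A = 39590 m; Σt_B = 30598 m; Σ(ρt)_A = 116585.27; Σ(ρt)_B = 83982.418 (in m·g/cm³).
e = (39590 − 30598) − (116585.27 − 83982.418) / 3.391 = −623 m.

−623 m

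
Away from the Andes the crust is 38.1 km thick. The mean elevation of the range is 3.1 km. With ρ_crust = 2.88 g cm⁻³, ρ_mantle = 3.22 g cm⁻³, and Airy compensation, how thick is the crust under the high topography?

67.5 km

Root depth r = h ρ_c / (ρ_m − ρ_c) = 3.1 km × 2.88 / 0.34 = 26.26 km.
Total thickness = T + h + r = 38.1 km + 3.1 km + 26.26 km = 67.5 km.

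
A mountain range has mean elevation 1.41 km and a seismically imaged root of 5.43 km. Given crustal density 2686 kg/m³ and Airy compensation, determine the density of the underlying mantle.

3380 kg/m³

Airy balance: ρ_c h = (ρ_m − ρ_c) r → ρ_m = ρ_c (1 + h/r).
ρ_m = 2686 × (1 + 1.41 km/5.43 km) = 3380 kg/m³.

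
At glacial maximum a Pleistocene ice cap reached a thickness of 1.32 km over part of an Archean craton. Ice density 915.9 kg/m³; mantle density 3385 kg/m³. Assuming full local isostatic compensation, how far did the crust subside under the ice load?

0.357 km

Isostatic balance requires: the ice load ρ_ice t is balanced by mantle displaced below, ρ_m s.
s = t ρ_ice / ρ_m = 1.32 km × 915.9/3385 = 0.357 km.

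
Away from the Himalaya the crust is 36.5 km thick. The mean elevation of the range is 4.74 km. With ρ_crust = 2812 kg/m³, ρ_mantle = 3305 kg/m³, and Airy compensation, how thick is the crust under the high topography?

68.3 km

Root depth r = h ρ_c / (ρ_m − ρ_c) = 4.74 km × 2812 / 493 = 27.04 km.
Total thickness = T + h + r = 36.5 km + 4.74 km + 27.04 km = 68.3 km.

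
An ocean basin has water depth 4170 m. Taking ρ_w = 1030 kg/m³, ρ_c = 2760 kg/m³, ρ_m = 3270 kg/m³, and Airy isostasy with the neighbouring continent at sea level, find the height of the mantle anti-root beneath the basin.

14100 m

Equating mass per unit area of the two columns: replacing crust with seawater at the top is compensated by replacing crust with mantle at the base: d (ρ_c − ρ_w) = a (ρ_m − ρ_c).
a = d (ρ_c − ρ_w)/(ρ_m − ρ_c) = 4170 m × 1730/510 = 14100 m.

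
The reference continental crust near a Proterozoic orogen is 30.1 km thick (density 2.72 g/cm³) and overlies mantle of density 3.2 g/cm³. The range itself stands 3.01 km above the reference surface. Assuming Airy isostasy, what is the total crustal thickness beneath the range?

50.2 km

Root depth r = h ρ_c / (ρ_m − ρ_c) = 3.01 km × 2.72 / 0.48 = 17.06 km.
Total thickness = T + h + r = 30.1 km + 3.01 km + 17.06 km = 50.2 km.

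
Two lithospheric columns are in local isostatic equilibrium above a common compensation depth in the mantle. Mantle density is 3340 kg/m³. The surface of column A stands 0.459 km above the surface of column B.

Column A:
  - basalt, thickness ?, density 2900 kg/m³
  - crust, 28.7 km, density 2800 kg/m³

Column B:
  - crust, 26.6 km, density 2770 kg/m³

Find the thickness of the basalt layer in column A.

2.72 km

Take the compensation level at the base of the deeper column (depth z_c below the surface of column A) and equate Σ ρ_i t_i down to z_c; mantle fills any gap and the z_c terms cancel.
Column A: x×2900 + 28.7×2800 + (z_c − 28.7 − x)×3340
Column B: 0.459×0 + 26.6×2770 + (z_c − 0.459 − 26.6)×3340
The z_c×3340 term appears on both sides and cancels. Collect the known terms of each column as K = Σ(ρt)_known − 3340 × (depth of known layers): K_A = 80360 − 3340×28.7 = −15498; K_B = 73682 − 3340×(0.459 + 26.6) = −16695.06.
Balance: K_A − x×(3340 − 2900) = K_B, so x = (K_A − K_B)/(3340 − 2900) = 1197.06/440 = 2.72 km.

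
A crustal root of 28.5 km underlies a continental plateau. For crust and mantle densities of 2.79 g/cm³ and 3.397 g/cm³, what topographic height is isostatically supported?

For local isostatic compensation: ρ_c h = (ρ_m − ρ_c) r.
h = r (ρ_m − ρ_c) / ρ_c = 28.5 km × (3.397 − 2.79) / 2.79 = 6.2 km.

6.2 km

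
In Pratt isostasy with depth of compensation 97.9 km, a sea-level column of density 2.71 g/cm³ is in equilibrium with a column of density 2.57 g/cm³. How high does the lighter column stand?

ρ_ref D = ρ (D + h) → h = D (ρ_ref − ρ)/ρ.
h = 97.9 km × (2.71 − 2.57)/2.57 = 5.33 km.

5.33 km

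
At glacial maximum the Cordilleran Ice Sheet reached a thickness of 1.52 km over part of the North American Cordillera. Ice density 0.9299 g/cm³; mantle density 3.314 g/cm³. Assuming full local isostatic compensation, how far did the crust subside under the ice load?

In Airy isostatic equilibrium: the ice load ρ_ice t is balanced by mantle displaced below, ρ_m s.
s = t ρ_ice / ρ_m = 1.52 km × 0.9299/3.314 = 0.427 km.

0.427 km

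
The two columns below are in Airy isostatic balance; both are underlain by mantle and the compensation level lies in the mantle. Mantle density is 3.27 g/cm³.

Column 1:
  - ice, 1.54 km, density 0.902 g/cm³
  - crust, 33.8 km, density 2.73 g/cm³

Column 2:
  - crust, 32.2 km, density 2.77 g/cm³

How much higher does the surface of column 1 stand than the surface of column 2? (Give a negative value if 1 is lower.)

For any compensation level in the mantle, the mantle terms cancel and isostasy reduces to e = (Σt_1 − Σt_2) − (Σ(ρt)_1 − Σ(ρt)_2) / ρ_m.
Σt_1 = 35.34 km; Σt_2 = 32.2 km; Σ(ρt)_1 = 93.66308; Σ(ρt)_2 = 89.194 (in km·g/cm³).
e = (35.34 − 32.2) − (93.66308 − 89.194) / 3.27 = 1.77 km.

1.77 km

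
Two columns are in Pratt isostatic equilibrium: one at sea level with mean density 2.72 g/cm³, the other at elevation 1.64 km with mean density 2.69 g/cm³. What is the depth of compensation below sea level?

ρ_ref D = ρ (D + h) → D (ρ_ref − ρ) = ρ h.
D = ρ h/(ρ_ref − ρ) = 2.69 × 1.64 km/(2.72 − 2.69) = 147 km.

147 km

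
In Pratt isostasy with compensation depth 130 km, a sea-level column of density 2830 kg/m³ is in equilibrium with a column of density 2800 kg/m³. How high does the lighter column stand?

ρ_ref D = ρ (D + h) → h = D (ρ_ref − ρ)/ρ.
h = 130 km × (2830 − 2800)/2800 = 1.39 km.

1.39 km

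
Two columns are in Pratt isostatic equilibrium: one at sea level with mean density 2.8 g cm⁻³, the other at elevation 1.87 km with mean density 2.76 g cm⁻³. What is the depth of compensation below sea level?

ρ_ref D = ρ (D + h) → D (ρ_ref − ρ) = ρ h.
D = ρ h/(ρ_ref − ρ) = 2.76 × 1.87 km/(2.8 − 2.76) = 129 km.

129 km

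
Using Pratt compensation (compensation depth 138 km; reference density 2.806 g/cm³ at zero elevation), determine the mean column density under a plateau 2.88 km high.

Pratt balance: ρ_ref D = ρ (D + h).
ρ = ρ_ref D/(D + h) = 2.806 × 138 km/(138 km + 2.88 km) = 2.75 g/cm³.

2.75 g/cm³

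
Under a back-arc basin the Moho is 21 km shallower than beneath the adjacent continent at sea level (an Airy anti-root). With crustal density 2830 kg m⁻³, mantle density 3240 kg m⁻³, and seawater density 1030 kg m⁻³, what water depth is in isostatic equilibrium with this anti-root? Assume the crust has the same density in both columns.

4.78 km

Replacing a thickness d of crust by seawater at the top must be balanced by replacing crust with mantle at the base: d (ρ_c − ρ_w) = a (ρ_m − ρ_c).
d = a (ρ_m − ρ_c)/(ρ_c − ρ_w) = 21 km × 410/1800 = 4.78 km.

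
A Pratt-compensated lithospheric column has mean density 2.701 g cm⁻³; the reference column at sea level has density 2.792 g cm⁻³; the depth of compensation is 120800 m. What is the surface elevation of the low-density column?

ρ_ref D = ρ (D + h) → h = D (ρ_ref − ρ)/ρ.
h = 120800 m × (2.792 − 2.701)/2.701 = 4070 m.

4070 m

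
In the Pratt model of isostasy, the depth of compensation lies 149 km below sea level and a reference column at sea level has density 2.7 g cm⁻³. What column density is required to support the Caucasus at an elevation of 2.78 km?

2.65 g cm⁻³

Pratt balance: ρ_ref D = ρ (D + h).
ρ = ρ_ref D/(D + h) = 2.7 × 149 km/(149 km + 2.78 km) = 2.65 g cm⁻³.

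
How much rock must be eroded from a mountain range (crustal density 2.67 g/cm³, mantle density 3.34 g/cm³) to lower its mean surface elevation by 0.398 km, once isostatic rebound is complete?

1.98 km

Net drop Δ = e − u = e − e ρ_c/ρ_m = e (ρ_m − ρ_c)/ρ_m.
e = Δ ρ_m/(ρ_m − ρ_c) = 0.398 km × 3.34/0.67 = 1.98 km.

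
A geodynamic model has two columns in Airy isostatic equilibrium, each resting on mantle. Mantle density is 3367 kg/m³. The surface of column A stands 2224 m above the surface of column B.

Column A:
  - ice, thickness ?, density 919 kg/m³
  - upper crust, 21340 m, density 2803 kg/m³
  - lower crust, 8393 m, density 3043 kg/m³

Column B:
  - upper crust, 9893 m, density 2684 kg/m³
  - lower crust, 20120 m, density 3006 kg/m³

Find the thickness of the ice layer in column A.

2760 m

Take the compensation level at the base of the deeper column (depth z_c below the surface of column A) and equate Σ ρ_i t_i down to z_c; mantle fills any gap and the z_c terms cancel.
Column A: x×919 + 21340×2803 + 8393×3043 + (z_c − 29733 − x)×3367
Column B: 2224×0 + 9893×2684 + 20120×3006 + (z_c − 2224 − 30013)×3367
The z_c×3367 term appears on both sides and cancels. Collect the known terms of each column as K = Σ(ρt)_known − 3367 × (depth of known layers): K_A = 85355919 − 3367×29733 = −14755092; K_B = 87033532 − 3367×(2224 + 30013) = −21508447.
Balance: K_A − x×(3367 − 919) = K_B, so x = (K_A − K_B)/(3367 − 919) = 6753360/2448 = 2760 m.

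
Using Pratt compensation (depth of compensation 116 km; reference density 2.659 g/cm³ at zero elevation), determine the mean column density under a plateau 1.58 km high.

2.62 g/cm³

Pratt balance: ρ_ref D = ρ (D + h).
ρ = ρ_ref D/(D + h) = 2.659 × 116 km/(116 km + 1.58 km) = 2.62 g/cm³.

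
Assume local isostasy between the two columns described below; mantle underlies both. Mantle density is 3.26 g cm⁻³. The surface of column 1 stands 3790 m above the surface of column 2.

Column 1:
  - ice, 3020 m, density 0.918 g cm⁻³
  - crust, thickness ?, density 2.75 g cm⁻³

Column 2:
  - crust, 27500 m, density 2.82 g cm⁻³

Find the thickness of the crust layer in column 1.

34100 m

Take the compensation level at the base of the deeper column (depth z_c below the surface of column 1) and equate Σ ρ_i t_i down to z_c; mantle fills any gap and the z_c terms cancel.
Column 1: 3020×0.918 + x×2.75 + (z_c − 3020 − x)×3.26
Column 2: 3790×0 + 27500×2.82 + (z_c − 3790 − 27500)×3.26
The z_c×3.26 term appears on both sides and cancels. Collect the known terms of each column as K = Σ(ρt)_known − 3.26 × (depth of known layers): K_1 = 2772.36 − 3.26×3020 = −7072.84; K_2 = 77550 − 3.26×(3790 + 27500) = −24455.4.
Balance: K_1 − x×(3.26 − 2.75) = K_2, so x = (K_1 − K_2)/(3.26 − 2.75) = 17382.6/0.51 = 34100 m.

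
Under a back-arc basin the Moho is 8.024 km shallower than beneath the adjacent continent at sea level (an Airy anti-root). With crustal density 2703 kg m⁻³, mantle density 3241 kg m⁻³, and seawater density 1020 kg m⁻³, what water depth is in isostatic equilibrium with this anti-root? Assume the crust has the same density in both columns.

2.57 km

Replacing a thickness d of crust by seawater at the top must be balanced by replacing crust with mantle at the base: d (ρ_c − ρ_w) = a (ρ_m − ρ_c).
d = a (ρ_m − ρ_c)/(ρ_c − ρ_w) = 8.024 km × 538/1683 = 2.57 km.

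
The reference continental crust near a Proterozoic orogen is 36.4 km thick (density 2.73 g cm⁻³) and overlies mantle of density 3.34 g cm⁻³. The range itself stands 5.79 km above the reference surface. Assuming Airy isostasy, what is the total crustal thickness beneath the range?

Root depth r = h ρ_c / (ρ_m − ρ_c) = 5.79 km × 2.73 / 0.61 = 25.91 km.
Total thickness = T + h + r = 36.4 km + 5.79 km + 25.91 km = 68.1 km.

68.1 km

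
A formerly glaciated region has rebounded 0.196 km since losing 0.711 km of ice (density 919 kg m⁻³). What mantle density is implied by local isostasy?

3330 kg m⁻³

ρ_m = ρ_ice t / u = 919 × 0.711 km/0.196 km = 3330 kg m⁻³.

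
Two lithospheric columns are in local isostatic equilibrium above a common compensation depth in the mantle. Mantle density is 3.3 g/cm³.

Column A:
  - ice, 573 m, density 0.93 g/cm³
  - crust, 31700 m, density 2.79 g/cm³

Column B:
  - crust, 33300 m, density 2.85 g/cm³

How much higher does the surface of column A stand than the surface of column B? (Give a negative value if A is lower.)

For any compensation level in the mantle, the mantle terms cancel and isostasy reduces to e = (Σt_A − Σt_B) − (Σ(ρt)_A − Σ(ρt)_B) / ρ_m.
Σt_A = 32273 m; Σt_B = 33300 m; Σ(ρt)_A = 88975.89; Σ(ρt)_B = 94905 (in m·g/cm³).
e = (32273 − 33300) − (88975.89 − 94905) / 3.3 = 770 m.

770 m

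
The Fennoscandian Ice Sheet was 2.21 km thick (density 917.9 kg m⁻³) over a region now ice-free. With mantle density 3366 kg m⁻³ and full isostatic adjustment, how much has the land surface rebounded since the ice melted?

0.603 km

Removing the load lets mantle flow back in; uplift u satisfies ρ_ice t = ρ_m u.
u = t ρ_ice/ρ_m = 2.21 km × 917.9/3366 = 0.603 km.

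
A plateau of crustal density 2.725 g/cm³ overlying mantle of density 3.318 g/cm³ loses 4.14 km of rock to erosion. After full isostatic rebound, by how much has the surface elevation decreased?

Rebound u = e ρ_c/ρ_m = 4.14 km × 2.725/3.318 = 3.4 km.
Net surface drop = e − u = 4.14 km − 3.4 km = e (ρ_m − ρ_c)/ρ_m = 0.74 km.

0.74 km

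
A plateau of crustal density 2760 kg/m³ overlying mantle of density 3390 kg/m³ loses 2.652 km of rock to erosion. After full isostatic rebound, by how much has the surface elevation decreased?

Rebound u = e ρ_c/ρ_m = 2.652 km × 2760/3390 = 2.159 km.
Net surface drop = e − u = 2.652 km − 2.159 km = e (ρ_m − ρ_c)/ρ_m = 0.493 km.

0.493 km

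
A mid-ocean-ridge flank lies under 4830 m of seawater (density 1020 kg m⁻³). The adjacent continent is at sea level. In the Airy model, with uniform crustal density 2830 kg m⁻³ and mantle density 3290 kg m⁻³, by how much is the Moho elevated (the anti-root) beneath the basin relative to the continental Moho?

In Airy isostatic equilibrium: replacing crust with seawater at the top is compensated by replacing crust with mantle at the base: d (ρ_c − ρ_w) = a (ρ_m − ρ_c).
a = d (ρ_c − ρ_w)/(ρ_m − ρ_c) = 4830 m × 1810/460 = 19000 m.

19000 m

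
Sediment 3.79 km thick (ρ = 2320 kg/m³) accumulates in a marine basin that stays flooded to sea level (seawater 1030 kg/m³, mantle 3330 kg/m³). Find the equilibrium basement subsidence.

2.13 km

Submarine loading: the sediment displaces seawater, and the subsidence is in turn flooded, so s (ρ_m − ρ_w) = t (ρ_sed − ρ_w).
s = 3.79 km × (2320 − 1030) / (3330 − 1030) = 2.13 km.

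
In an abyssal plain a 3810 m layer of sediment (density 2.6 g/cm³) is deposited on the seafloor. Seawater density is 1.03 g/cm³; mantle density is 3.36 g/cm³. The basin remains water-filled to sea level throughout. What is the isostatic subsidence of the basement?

Submarine loading: the sediment displaces seawater, and the subsidence is in turn flooded, so s (ρ_m − ρ_w) = t (ρ_sed − ρ_w).
s = 3810 m × (2.6 − 1.03) / (3.36 − 1.03) = 2570 m.

2570 m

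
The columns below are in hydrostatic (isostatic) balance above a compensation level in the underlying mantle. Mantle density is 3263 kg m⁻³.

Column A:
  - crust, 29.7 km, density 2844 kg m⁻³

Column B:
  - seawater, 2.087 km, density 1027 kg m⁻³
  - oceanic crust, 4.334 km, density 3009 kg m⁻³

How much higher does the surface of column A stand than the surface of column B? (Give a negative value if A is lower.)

For any compensation level in the mantle, the mantle terms cancel and isostasy reduces to e = (Σt_A − Σt_B) − (Σ(ρt)_A − Σ(ρt)_B) / ρ_m.
Σt_A = 29.7 km; Σt_B = 6.421 km; Σ(ρt)_A = 84466.8; Σ(ρt)_B = 15184.355 (in km·kg m⁻³).
e = (29.7 − 6.421) − (84466.8 − 15184.355) / 3263 = 2.05 km.

2.05 km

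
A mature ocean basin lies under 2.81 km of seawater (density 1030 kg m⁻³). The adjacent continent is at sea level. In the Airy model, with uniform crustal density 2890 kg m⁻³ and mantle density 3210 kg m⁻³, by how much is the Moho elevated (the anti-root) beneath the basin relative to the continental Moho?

In Airy isostatic equilibrium: replacing crust with seawater at the top is compensated by replacing crust with mantle at the base: d (ρ_c − ρ_w) = a (ρ_m − ρ_c).
a = d (ρ_c − ρ_w)/(ρ_m − ρ_c) = 2.81 km × 1860/320 = 16.3 km.

16.3 km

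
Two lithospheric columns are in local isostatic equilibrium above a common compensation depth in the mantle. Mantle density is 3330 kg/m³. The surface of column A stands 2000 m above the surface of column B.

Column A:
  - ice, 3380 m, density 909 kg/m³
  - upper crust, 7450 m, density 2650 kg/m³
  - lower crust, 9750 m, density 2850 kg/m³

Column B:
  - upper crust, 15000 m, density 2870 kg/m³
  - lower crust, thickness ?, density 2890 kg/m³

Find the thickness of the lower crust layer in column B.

9930 m

Take the compensation level at the base of the deeper column (depth z_c below the surface of column A) and equate Σ ρ_i t_i down to z_c; mantle fills any gap and the z_c terms cancel.
Column A: 3380×909 + 7450×2650 + 9750×2850 + (z_c − 20580)×3330
Column B: 2000×0 + 15000×2870 + x×2890 + (z_c − 2000 − 15000 − x)×3330
The z_c×3330 term appears on both sides and cancels. Collect the known terms of each column as K = Σ(ρt)_known − 3330 × (depth of known layers): K_A = 50602420 − 3330×20580 = −17928980; K_B = 43050000 − 3330×(2000 + 15000) = −13560000.
Balance: K_A = K_B − x×(3330 − 2890), so x = (K_B − K_A)/(3330 − 2890) = 4368980/440 = 9930 m.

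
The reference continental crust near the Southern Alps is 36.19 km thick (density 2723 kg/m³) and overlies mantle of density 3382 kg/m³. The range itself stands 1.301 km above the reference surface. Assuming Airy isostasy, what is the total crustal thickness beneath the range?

42.9 km

Root depth r = h ρ_c / (ρ_m − ρ_c) = 1.301 km × 2723 / 659 = 5.376 km.
Total thickness = T + h + r = 36.19 km + 1.301 km + 5.376 km = 42.9 km.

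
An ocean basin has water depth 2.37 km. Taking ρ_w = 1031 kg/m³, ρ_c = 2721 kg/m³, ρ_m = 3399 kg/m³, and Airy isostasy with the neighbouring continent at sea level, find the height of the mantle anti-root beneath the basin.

5.91 km

Isostatic balance requires: replacing crust with seawater at the top is compensated by replacing crust with mantle at the base: d (ρ_c − ρ_w) = a (ρ_m − ρ_c).
a = d (ρ_c − ρ_w)/(ρ_m − ρ_c) = 2.37 km × 1690/678 = 5.91 km.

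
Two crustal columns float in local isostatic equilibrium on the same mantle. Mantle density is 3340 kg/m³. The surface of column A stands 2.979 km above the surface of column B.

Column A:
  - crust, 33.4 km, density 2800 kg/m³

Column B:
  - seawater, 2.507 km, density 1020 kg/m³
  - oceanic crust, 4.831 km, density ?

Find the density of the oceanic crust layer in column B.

2870 kg/m³

Take the compensation level at the base of the deeper column (depth z_c below the surface of column A) and equate Σ ρ_i t_i down to z_c; mantle fills any gap and the z_c terms cancel.
Column A: 33.4×2800 + (z_c − 33.4)×3340
Column B: 2.979×0 + 2.507×1020 + 4.831×ρ + (z_c − 2.979 − 7.338)×3340
The z_c×3340 term appears on both sides and cancels. Collect the known terms of each column as K = Σ(ρt)_known − 3340 × (depth of known layers): K_A = 93520 − 3340×33.4 = −18036; K_B = 2557.14 − 3340×(2.979 + 7.338) = −31901.64.
Balance: K_A = K_B + 4.831×ρ, so ρ = (K_A − K_B)/4.831 = 13865.6/4.831 = 2870 kg/m³.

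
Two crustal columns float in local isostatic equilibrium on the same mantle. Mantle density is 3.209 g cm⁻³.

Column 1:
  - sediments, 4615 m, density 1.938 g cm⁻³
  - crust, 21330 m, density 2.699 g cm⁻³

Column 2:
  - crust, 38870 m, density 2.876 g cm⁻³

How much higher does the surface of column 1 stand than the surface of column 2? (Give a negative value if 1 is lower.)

1180 m

For any compensation level in the mantle, the mantle terms cancel and isostasy reduces to e = (Σt_1 − Σt_2) − (Σ(ρt)_1 − Σ(ρt)_2) / ρ_m.
Σt_1 = 25945 m; Σt_2 = 38870 m; Σ(ρt)_1 = 66513.54; Σ(ρt)_2 = 111790.12 (in m·g cm⁻³).
e = (25945 − 38870) − (66513.54 − 111790.12) / 3.209 = 1180 m.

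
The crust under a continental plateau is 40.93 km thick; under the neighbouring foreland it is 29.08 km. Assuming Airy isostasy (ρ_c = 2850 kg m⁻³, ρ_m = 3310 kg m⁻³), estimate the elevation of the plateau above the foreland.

Excess crust Δ = 40.93 km − 29.08 km = 11.85 km, split between elevation h and root r with h + r = Δ.
Airy balance ρ_c h = (ρ_m − ρ_c) r gives r = h ρ_c/(ρ_m − ρ_c), so h (1 + ρ_c/(ρ_m − ρ_c)) = Δ, i.e. h = Δ (ρ_m − ρ_c)/ρ_m.
h = 11.85 km × 460/3310 = 1.65 km.

1.65 km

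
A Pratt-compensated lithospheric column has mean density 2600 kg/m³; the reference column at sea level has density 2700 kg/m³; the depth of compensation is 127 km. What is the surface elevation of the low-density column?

4.88 km

ρ_ref D = ρ (D + h) → h = D (ρ_ref − ρ)/ρ.
h = 127 km × (2700 − 2600)/2600 = 4.88 km.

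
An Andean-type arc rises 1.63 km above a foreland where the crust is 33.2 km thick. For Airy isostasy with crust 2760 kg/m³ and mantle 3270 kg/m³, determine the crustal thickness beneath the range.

Root depth r = h ρ_c / (ρ_m − ρ_c) = 1.63 km × 2760 / 510 = 8.821 km.
Total thickness = T + h + r = 33.2 km + 1.63 km + 8.821 km = 43.7 km.

43.7 km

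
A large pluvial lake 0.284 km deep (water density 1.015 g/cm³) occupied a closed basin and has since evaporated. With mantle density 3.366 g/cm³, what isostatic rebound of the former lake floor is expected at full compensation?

u = d ρ_w/ρ_m = 0.284 km × 1.015/3.366 = 0.0856 km.

0.0856 km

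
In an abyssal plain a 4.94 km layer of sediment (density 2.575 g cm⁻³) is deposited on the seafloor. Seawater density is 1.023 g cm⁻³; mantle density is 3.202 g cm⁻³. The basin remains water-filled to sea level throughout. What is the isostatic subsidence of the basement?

Submarine loading: the sediment displaces seawater, and the subsidence is in turn flooded, so s (ρ_m − ρ_w) = t (ρ_sed − ρ_w).
s = 4.94 km × (2.575 − 1.023) / (3.202 − 1.023) = 3.52 km.

3.52 km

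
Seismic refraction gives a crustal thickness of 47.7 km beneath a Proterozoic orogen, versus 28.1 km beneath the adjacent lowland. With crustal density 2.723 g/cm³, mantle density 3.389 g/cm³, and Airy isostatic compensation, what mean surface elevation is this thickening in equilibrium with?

Excess crust Δ = 47.7 km − 28.1 km = 19.6 km, split between elevation h and root r with h + r = Δ.
Airy balance ρ_c h = (ρ_m − ρ_c) r gives r = h ρ_c/(ρ_m − ρ_c), so h (1 + ρ_c/(ρ_m − ρ_c)) = Δ, i.e. h = Δ (ρ_m − ρ_c)/ρ_m.
h = 19.6 km × 0.666/3.389 = 3.85 km.

3.85 km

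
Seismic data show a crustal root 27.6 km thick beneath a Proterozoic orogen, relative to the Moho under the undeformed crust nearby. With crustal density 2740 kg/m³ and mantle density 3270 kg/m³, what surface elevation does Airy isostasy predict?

5.34 km

Isostatic balance requires: ρ_c h = (ρ_m − ρ_c) r.
h = r (ρ_m − ρ_c) / ρ_c = 27.6 km × (3270 − 2740) / 2740 = 5.34 km.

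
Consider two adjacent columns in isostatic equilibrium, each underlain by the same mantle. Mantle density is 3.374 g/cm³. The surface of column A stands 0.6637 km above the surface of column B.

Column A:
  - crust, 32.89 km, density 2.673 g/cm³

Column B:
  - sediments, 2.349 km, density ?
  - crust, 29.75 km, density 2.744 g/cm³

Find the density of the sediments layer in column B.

Take the compensation level at the base of the deeper column (depth z_c below the surface of column A) and equate Σ ρ_i t_i down to z_c; mantle fills any gap and the z_c terms cancel.
Column A: 32.89×2.673 + (z_c − 32.89)×3.374
Column B: 0.6637×0 + 2.349×ρ + 29.75×2.744 + (z_c − 0.6637 − 32.099)×3.374
The z_c×3.374 term appears on both sides and cancels. Collect the known terms of each column as K = Σ(ρt)_known − 3.374 × (depth of known layers): K_A = 87.91497 − 3.374×32.89 = −23.05589; K_B = 81.634 − 3.374×(0.6637 + 32.099) = −28.9073498.
Balance: K_A = K_B + 2.349×ρ, so ρ = (K_A − K_B)/2.349 = 5.85146/2.349 = 2.49 g/cm³.

2.49 g/cm³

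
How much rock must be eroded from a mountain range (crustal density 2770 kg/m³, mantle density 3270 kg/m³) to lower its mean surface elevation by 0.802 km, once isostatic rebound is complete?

5.25 km

Net drop Δ = e − u = e − e ρ_c/ρ_m = e (ρ_m − ρ_c)/ρ_m.
e = Δ ρ_m/(ρ_m − ρ_c) = 0.802 km × 3270/500 = 5.25 km.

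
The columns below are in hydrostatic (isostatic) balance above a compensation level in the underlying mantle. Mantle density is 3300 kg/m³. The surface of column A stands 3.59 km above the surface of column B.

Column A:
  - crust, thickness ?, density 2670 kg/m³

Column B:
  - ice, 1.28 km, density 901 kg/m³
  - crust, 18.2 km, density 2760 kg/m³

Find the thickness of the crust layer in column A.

Take the compensation level at the base of the deeper column (depth z_c below the surface of column A) and equate Σ ρ_i t_i down to z_c; mantle fills any gap and the z_c terms cancel.
Column A: x×2670 + (z_c − 0 − x)×3300
Column B: 3.59×0 + 1.28×901 + 18.2×2760 + (z_c − 3.59 − 19.48)×3300
The z_c×3300 term appears on both sides and cancels. Collect the known terms of each column as K = Σ(ρt)_known − 3300 × (depth of known layers): K_A = 0 − 3300×0 = 0; K_B = 51385.28 − 3300×(3.59 + 19.48) = −24745.72.
Balance: K_A − x×(3300 − 2670) = K_B, so x = (K_A − K_B)/(3300 − 2670) = 24745.7/630 = 39.3 km.

39.3 km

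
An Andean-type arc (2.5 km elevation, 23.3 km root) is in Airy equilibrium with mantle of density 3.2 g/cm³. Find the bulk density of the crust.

ρ_c h = (ρ_m − ρ_c) r → ρ_c (h + r) = ρ_m r → ρ_c = ρ_m r / (h + r).
ρ_c = 3.2 × 23.3 km / (2.5 km + 23.3 km) = 2.89 g/cm³.

2.89 g/cm³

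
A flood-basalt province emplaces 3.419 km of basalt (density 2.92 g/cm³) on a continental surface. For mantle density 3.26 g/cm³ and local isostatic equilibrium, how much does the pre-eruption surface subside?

Subaerial loading: s = t ρ_load / ρ_m.
s = 3.419 km × 2.92/3.26 = 3.06 km.

3.06 km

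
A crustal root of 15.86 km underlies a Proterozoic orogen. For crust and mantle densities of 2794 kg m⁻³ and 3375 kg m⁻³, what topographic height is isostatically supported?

By Archimedes' principle applied to the lithosphere: ρ_c h = (ρ_m − ρ_c) r.
h = r (ρ_m − ρ_c) / ρ_c = 15.86 km × (3375 − 2794) / 2794 = 3.3 km.

3.3 km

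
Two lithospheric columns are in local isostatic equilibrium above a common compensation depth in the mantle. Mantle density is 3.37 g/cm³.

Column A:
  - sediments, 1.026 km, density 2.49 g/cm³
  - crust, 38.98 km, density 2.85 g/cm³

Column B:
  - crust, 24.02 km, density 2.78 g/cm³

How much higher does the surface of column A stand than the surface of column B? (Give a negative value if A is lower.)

For any compensation level in the mantle, the mantle terms cancel and isostasy reduces to e = (Σt_A − Σt_B) − (Σ(ρt)_A − Σ(ρt)_B) / ρ_m.
Σt_A = 40.006 km; Σt_B = 24.02 km; Σ(ρt)_A = 113.64774; Σ(ρt)_B = 66.7756 (in km·g/cm³).
e = (40.006 − 24.02) − (113.64774 − 66.7756) / 3.37 = 2.08 km.

2.08 km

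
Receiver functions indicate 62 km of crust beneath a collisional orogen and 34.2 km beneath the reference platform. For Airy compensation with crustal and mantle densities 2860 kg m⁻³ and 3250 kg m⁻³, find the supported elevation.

3.34 km

Excess crust Δ = 62 km − 34.2 km = 27.8 km, split between elevation h and root r with h + r = Δ.
Airy balance ρ_c h = (ρ_m − ρ_c) r gives r = h ρ_c/(ρ_m − ρ_c), so h (1 + ρ_c/(ρ_m − ρ_c)) = Δ, i.e. h = Δ (ρ_m − ρ_c)/ρ_m.
h = 27.8 km × 390/3250 = 3.34 km.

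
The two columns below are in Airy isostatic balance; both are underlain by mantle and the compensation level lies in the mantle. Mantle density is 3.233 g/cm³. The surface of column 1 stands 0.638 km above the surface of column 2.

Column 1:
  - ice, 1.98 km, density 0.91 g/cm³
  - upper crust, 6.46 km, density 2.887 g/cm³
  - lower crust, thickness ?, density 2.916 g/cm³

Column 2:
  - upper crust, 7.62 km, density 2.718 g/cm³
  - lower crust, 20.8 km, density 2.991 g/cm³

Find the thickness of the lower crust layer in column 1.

13.2 km

Take the compensation level at the base of the deeper column (depth z_c below the surface of column 1) and equate Σ ρ_i t_i down to z_c; mantle fills any gap and the z_c terms cancel.
Column 1: 1.98×0.91 + 6.46×2.887 + x×2.916 + (z_c − 8.44 − x)×3.233
Column 2: 0.638×0 + 7.62×2.718 + 20.8×2.991 + (z_c − 0.638 − 28.42)×3.233
The z_c×3.233 term appears on both sides and cancels. Collect the known terms of each column as K = Σ(ρt)_known − 3.233 × (depth of known layers): K_1 = 20.45182 − 3.233×8.44 = −6.8347; K_2 = 82.92396 − 3.233×(0.638 + 28.42) = −11.020554.
Balance: K_1 − x×(3.233 − 2.916) = K_2, so x = (K_1 − K_2)/(3.233 − 2.916) = 4.18585/0.317 = 13.2 km.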